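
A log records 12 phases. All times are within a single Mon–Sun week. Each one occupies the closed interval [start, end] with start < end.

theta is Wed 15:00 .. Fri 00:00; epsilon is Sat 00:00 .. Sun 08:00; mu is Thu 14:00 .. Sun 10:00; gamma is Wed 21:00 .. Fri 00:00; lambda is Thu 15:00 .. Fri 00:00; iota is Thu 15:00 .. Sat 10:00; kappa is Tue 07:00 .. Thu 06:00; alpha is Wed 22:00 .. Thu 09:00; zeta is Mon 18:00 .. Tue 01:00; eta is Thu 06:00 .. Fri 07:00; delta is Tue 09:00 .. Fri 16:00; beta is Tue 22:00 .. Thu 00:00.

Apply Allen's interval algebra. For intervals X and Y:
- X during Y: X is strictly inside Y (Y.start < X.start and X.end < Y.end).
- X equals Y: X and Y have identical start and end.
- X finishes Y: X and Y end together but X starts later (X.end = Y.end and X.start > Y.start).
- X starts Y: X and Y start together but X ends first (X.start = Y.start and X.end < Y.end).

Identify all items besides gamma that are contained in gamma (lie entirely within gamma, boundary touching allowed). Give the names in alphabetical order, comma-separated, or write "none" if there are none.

Target gamma = [Wed 21:00, Fri 00:00].
alpha [Wed 22:00, Thu 09:00] → during → yes.
beta [Tue 22:00, Thu 00:00] → overlaps → no.
delta [Tue 09:00, Fri 16:00] → contains → no.
epsilon [Sat 00:00, Sun 08:00] → after → no.
eta [Thu 06:00, Fri 07:00] → overlapped-by → no.
iota [Thu 15:00, Sat 10:00] → overlapped-by → no.
kappa [Tue 07:00, Thu 06:00] → overlaps → no.
lambda [Thu 15:00, Fri 00:00] → finishes → yes.
mu [Thu 14:00, Sun 10:00] → overlapped-by → no.
theta [Wed 15:00, Fri 00:00] → finished-by → no.
zeta [Mon 18:00, Tue 01:00] → before → no.
Result: alpha, lambda.

alpha, lambda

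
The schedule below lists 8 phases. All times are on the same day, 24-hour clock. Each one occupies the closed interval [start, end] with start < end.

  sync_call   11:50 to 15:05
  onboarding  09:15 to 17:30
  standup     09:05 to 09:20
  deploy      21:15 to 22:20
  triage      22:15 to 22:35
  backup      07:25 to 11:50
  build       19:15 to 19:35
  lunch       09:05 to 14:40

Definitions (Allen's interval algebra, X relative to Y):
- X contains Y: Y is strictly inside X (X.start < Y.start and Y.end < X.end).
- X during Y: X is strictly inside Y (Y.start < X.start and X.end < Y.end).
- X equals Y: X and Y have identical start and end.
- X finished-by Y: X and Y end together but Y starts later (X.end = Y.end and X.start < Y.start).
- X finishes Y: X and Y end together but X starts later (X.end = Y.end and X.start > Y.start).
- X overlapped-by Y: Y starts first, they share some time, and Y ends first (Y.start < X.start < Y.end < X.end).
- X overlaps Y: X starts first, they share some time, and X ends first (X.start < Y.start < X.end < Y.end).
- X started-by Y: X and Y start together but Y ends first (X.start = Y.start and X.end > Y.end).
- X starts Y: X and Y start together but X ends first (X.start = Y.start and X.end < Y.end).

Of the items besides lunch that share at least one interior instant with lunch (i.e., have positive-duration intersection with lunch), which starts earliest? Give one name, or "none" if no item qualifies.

backup

Target lunch = [09:05, 14:40].
backup [07:25, 11:50] → overlaps → candidate.
build [19:15, 19:35] → after → excluded.
deploy [21:15, 22:20] → after → excluded.
onboarding [09:15, 17:30] → overlapped-by → candidate.
standup [09:05, 09:20] → starts → candidate.
sync_call [11:50, 15:05] → overlapped-by → candidate.
triage [22:15, 22:35] → after → excluded.
Among candidates, earliest start is 07:25 → backup.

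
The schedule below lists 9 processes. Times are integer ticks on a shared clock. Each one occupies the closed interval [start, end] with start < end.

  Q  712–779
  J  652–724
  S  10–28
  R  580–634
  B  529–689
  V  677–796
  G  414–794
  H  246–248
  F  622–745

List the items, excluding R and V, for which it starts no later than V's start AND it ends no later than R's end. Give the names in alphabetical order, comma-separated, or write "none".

H, S

Conditions: its start is no later than V's start (X.start <= 677) AND its end is no later than R's end (X.end <= 634).
B: start 529 <= 677? ✓; end 689 <= 634? ✗ → no.
F: start 622 <= 677? ✓; end 745 <= 634? ✗ → no.
G: start 414 <= 677? ✓; end 794 <= 634? ✗ → no.
H: start 246 <= 677? ✓; end 248 <= 634? ✓ → yes.
J: start 652 <= 677? ✓; end 724 <= 634? ✗ → no.
Q: start 712 <= 677? ✗; end 779 <= 634? ✗ → no.
S: start 10 <= 677? ✓; end 28 <= 634? ✓ → yes.
Result: H, S.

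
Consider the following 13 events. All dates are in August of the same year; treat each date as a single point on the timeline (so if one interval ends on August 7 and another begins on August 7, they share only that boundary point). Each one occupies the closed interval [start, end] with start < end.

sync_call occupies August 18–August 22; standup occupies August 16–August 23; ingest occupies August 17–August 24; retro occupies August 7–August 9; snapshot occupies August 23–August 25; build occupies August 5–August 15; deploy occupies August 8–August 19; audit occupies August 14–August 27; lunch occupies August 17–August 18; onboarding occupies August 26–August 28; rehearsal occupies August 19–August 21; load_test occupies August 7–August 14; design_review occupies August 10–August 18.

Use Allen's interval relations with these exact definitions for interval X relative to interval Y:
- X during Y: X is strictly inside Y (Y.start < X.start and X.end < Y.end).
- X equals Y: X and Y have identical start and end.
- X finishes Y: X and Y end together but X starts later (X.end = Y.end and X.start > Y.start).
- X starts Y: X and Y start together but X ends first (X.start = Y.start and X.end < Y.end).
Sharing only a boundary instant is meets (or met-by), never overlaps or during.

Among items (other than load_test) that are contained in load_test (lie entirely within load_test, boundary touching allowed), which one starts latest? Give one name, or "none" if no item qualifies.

retro

Target load_test = [August 7, August 14].
audit [August 14, August 27] → met-by → excluded.
build [August 5, August 15] → contains → excluded.
deploy [August 8, August 19] → overlapped-by → excluded.
design_review [August 10, August 18] → overlapped-by → excluded.
ingest [August 17, August 24] → after → excluded.
lunch [August 17, August 18] → after → excluded.
onboarding [August 26, August 28] → after → excluded.
rehearsal [August 19, August 21] → after → excluded.
retro [August 7, August 9] → starts → candidate.
snapshot [August 23, August 25] → after → excluded.
standup [August 16, August 23] → after → excluded.
sync_call [August 18, August 22] → after → excluded.
Among candidates, latest start is August 7 → retro.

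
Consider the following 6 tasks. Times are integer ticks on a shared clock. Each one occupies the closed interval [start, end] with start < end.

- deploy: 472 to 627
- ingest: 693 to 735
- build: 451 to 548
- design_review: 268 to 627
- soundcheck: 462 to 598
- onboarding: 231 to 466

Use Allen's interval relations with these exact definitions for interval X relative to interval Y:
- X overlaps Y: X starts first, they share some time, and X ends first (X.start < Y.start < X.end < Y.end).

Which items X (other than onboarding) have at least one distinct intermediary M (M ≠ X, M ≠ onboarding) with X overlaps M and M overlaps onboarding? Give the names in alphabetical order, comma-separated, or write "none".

none

Target onboarding = [231, 466].
Intermediaries M with M overlaps onboarding: none.
Union: none.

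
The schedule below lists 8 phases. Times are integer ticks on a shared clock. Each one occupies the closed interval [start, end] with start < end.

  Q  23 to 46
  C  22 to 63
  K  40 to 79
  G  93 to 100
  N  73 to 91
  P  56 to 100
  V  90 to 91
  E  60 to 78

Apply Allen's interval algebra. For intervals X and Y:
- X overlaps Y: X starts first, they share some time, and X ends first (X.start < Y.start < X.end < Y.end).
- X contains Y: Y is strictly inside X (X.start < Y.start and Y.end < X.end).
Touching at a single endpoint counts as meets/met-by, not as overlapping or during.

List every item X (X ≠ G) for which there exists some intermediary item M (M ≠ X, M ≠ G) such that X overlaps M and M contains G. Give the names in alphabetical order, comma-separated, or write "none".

none

Target G = [93, 100].
Intermediaries M with M contains G: none.
Union: none.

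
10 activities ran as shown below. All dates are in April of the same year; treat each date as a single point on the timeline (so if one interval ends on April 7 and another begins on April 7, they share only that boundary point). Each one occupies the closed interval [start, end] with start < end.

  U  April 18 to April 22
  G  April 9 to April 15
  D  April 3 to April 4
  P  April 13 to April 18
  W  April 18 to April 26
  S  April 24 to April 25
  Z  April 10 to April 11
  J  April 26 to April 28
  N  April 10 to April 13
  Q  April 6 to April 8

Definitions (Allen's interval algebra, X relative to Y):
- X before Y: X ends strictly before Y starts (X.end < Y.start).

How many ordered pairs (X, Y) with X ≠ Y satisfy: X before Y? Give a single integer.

35

Checking all 90 ordered pairs for relation 'before'; matching pairs in alphabetical order:
(D, G): D before G ✓
(D, J): D before J ✓
(D, N): D before N ✓
(D, P): D before P ✓
(D, Q): D before Q ✓
(D, S): D before S ✓
(D, U): D before U ✓
(D, W): D before W ✓
(D, Z): D before Z ✓
(G, J): G before J ✓
(G, S): G before S ✓
(G, U): G before U ✓
(G, W): G before W ✓
(N, J): N before J ✓
(N, S): N before S ✓
(N, U): N before U ✓
(N, W): N before W ✓
(P, J): P before J ✓
(P, S): P before S ✓
(Q, G): Q before G ✓
(Q, J): Q before J ✓
(Q, N): Q before N ✓
(Q, P): Q before P ✓
(Q, S): Q before S ✓
... plus 11 further pairs not listed.
Count: 35.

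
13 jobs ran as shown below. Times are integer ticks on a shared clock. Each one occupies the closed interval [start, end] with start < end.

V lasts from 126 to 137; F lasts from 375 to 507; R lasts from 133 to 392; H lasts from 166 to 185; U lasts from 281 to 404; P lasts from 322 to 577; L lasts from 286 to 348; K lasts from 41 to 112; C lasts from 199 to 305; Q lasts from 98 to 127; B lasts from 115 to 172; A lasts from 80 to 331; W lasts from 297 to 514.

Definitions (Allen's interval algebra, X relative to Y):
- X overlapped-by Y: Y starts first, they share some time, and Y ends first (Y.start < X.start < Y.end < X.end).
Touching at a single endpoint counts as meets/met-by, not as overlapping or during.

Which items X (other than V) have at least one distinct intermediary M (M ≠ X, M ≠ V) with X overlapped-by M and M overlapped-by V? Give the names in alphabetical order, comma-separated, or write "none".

F, P, U, W

Target V = [126, 137].
Intermediaries M with M overlapped-by V: R.
Via R — items with X overlapped-by R: F, P, U, W.
Union: F, P, U, W.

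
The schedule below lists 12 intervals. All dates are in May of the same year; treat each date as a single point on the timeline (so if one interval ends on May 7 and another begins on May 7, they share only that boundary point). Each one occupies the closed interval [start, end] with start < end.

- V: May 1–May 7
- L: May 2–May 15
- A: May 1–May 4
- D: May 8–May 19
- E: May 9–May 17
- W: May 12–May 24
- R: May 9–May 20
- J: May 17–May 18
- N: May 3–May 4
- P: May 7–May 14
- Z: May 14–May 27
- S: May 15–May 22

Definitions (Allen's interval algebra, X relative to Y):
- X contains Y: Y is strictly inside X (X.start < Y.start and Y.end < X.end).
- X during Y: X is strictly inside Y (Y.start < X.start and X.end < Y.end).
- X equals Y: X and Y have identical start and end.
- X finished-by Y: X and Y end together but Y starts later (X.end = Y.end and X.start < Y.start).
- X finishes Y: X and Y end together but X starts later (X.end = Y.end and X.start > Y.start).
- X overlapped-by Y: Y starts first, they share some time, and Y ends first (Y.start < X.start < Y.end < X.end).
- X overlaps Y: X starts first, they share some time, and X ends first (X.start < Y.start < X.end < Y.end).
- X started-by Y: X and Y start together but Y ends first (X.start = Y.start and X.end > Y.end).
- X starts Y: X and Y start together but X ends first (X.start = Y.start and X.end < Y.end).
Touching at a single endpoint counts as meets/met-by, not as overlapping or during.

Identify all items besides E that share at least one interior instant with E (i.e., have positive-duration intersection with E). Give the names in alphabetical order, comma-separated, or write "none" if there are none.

Target E = [May 9, May 17].
A [May 1, May 4] → before → no.
D [May 8, May 19] → contains → yes.
J [May 17, May 18] → met-by → no.
L [May 2, May 15] → overlaps → yes.
N [May 3, May 4] → before → no.
P [May 7, May 14] → overlaps → yes.
R [May 9, May 20] → started-by → yes.
S [May 15, May 22] → overlapped-by → yes.
V [May 1, May 7] → before → no.
W [May 12, May 24] → overlapped-by → yes.
Z [May 14, May 27] → overlapped-by → yes.
Result: D, L, P, R, S, W, Z.

D, L, P, R, S, W, Z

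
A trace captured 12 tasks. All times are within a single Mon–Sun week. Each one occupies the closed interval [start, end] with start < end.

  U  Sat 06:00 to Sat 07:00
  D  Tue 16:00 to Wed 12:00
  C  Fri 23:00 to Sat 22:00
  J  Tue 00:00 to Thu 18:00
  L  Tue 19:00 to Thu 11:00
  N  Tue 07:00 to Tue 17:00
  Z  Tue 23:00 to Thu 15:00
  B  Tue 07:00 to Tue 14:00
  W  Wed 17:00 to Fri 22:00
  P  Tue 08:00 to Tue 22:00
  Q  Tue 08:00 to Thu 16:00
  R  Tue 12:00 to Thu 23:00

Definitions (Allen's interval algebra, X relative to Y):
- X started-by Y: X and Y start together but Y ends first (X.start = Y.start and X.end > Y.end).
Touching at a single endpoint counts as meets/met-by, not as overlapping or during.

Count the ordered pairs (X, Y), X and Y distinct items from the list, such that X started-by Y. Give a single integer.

Checking all 132 ordered pairs for relation 'started-by'; matching pairs in alphabetical order:
(N, B): N started-by B ✓
(Q, P): Q started-by P ✓
Count: 2.

2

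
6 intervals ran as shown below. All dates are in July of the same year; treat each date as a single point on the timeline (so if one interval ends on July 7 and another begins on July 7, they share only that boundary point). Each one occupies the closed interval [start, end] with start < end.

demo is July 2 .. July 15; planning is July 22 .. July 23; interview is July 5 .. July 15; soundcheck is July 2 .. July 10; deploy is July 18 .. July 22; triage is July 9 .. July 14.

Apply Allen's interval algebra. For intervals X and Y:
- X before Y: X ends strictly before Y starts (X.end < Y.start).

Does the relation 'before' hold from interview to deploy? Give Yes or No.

Yes

interview = [July 5, July 15], deploy = [July 18, July 22].
Actual relation of interview to deploy: before.
Asked whether 'before' holds → Yes.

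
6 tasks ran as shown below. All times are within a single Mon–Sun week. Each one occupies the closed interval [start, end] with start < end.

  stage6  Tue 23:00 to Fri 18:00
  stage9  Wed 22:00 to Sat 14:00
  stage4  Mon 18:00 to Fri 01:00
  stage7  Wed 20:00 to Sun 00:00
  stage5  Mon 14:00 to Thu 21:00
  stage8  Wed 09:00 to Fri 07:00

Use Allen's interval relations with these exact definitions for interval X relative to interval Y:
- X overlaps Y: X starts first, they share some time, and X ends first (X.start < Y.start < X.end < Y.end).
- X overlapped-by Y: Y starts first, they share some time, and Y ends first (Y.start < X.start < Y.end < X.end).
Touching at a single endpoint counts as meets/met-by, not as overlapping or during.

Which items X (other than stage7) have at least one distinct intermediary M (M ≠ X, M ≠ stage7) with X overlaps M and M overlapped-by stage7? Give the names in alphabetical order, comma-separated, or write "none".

Target stage7 = [Wed 20:00, Sun 00:00].
Intermediaries M with M overlapped-by stage7: none.
Union: none.

none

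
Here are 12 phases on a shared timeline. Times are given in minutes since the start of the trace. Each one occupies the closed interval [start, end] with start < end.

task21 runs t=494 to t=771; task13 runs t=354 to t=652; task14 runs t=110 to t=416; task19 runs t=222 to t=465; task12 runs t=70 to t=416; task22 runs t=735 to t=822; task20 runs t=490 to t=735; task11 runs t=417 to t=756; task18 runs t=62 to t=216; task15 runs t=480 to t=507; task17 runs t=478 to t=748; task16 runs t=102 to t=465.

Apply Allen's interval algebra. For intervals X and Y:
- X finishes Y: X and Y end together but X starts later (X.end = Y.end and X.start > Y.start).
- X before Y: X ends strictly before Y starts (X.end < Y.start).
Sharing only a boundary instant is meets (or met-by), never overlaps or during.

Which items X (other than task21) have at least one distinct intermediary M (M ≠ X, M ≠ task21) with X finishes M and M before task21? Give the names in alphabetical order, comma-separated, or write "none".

Target task21 = [t=494, t=771].
Intermediaries M with M before task21: task12, task14, task16, task18, task19.
Via task12 — items with X finishes task12: task14.
Via task14 — items with X finishes task14: none.
Via task16 — items with X finishes task16: task19.
Via task18 — items with X finishes task18: none.
Via task19 — items with X finishes task19: none.
Union: task14, task19.

task14, task19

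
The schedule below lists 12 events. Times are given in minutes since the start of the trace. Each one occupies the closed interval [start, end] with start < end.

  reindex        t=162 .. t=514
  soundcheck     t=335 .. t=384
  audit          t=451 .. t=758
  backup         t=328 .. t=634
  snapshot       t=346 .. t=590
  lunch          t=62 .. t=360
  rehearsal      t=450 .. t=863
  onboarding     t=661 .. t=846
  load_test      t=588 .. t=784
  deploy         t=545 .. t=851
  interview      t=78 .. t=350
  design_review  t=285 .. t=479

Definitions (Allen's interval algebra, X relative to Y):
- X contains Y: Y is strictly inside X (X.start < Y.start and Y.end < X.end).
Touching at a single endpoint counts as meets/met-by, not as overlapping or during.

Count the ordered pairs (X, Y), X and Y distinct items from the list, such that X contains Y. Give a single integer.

Checking all 132 ordered pairs for relation 'contains'; matching pairs in alphabetical order:
(backup, snapshot): backup contains snapshot ✓
(backup, soundcheck): backup contains soundcheck ✓
(deploy, load_test): deploy contains load_test ✓
(deploy, onboarding): deploy contains onboarding ✓
(design_review, soundcheck): design_review contains soundcheck ✓
(lunch, interview): lunch contains interview ✓
(rehearsal, audit): rehearsal contains audit ✓
(rehearsal, deploy): rehearsal contains deploy ✓
(rehearsal, load_test): rehearsal contains load_test ✓
(rehearsal, onboarding): rehearsal contains onboarding ✓
(reindex, design_review): reindex contains design_review ✓
(reindex, soundcheck): reindex contains soundcheck ✓
Count: 12.

12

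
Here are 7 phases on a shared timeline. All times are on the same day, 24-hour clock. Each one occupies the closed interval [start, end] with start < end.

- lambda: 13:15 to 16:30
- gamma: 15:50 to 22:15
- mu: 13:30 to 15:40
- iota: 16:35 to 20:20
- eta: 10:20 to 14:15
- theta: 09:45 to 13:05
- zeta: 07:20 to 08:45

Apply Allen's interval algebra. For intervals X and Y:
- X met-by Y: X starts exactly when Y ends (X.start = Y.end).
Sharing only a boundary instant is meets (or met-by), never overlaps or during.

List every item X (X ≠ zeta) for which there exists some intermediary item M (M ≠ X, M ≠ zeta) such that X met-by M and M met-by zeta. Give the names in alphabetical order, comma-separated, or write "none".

none

Target zeta = [07:20, 08:45].
Intermediaries M with M met-by zeta: none.
Union: none.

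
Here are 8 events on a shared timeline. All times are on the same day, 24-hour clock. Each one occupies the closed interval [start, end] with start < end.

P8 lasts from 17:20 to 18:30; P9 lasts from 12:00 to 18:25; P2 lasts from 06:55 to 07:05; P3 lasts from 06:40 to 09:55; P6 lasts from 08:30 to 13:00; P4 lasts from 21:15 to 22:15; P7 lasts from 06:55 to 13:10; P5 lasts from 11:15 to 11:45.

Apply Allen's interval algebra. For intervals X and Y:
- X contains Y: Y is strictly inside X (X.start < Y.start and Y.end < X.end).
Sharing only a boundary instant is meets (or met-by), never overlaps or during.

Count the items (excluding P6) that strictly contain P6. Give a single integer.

1

Target P6 = [08:30, 13:00].
P2 [06:55, 07:05] → before → no.
P3 [06:40, 09:55] → overlaps → no.
P4 [21:15, 22:15] → after → no.
P5 [11:15, 11:45] → during → no.
P7 [06:55, 13:10] → contains → counts.
P8 [17:20, 18:30] → after → no.
P9 [12:00, 18:25] → overlapped-by → no.
Total: 1.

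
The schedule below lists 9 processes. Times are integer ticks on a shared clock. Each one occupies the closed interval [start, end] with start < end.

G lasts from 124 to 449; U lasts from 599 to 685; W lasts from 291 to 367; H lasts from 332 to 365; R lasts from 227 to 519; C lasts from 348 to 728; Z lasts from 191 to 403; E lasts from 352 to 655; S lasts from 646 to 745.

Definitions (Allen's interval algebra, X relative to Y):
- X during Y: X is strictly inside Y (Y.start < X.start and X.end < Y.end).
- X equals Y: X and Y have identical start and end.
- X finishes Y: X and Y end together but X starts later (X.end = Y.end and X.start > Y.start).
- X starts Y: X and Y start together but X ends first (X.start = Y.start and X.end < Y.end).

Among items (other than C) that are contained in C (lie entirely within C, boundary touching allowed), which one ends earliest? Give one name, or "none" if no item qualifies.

Target C = [348, 728].
E [352, 655] → during → candidate.
G [124, 449] → overlaps → excluded.
H [332, 365] → overlaps → excluded.
R [227, 519] → overlaps → excluded.
S [646, 745] → overlapped-by → excluded.
U [599, 685] → during → candidate.
W [291, 367] → overlaps → excluded.
Z [191, 403] → overlaps → excluded.
Among candidates, earliest end is 655 → E.

E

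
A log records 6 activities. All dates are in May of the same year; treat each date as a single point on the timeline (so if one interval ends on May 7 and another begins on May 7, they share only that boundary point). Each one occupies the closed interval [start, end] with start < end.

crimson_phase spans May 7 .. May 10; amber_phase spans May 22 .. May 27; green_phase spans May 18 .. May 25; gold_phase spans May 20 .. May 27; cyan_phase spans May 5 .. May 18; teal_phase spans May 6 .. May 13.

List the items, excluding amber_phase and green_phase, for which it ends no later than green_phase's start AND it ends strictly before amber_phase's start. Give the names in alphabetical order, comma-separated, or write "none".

Conditions: its end is no later than green_phase's start (X.end <= May 18) AND its end is strictly before amber_phase's start (X.end < May 22).
crimson_phase: end May 10 <= May 18? ✓; end May 10 < May 22? ✓ → yes.
cyan_phase: end May 18 <= May 18? ✓; end May 18 < May 22? ✓ → yes.
gold_phase: end May 27 <= May 18? ✗; end May 27 < May 22? ✗ → no.
teal_phase: end May 13 <= May 18? ✓; end May 13 < May 22? ✓ → yes.
Result: crimson_phase, cyan_phase, teal_phase.

crimson_phase, cyan_phase, teal_phase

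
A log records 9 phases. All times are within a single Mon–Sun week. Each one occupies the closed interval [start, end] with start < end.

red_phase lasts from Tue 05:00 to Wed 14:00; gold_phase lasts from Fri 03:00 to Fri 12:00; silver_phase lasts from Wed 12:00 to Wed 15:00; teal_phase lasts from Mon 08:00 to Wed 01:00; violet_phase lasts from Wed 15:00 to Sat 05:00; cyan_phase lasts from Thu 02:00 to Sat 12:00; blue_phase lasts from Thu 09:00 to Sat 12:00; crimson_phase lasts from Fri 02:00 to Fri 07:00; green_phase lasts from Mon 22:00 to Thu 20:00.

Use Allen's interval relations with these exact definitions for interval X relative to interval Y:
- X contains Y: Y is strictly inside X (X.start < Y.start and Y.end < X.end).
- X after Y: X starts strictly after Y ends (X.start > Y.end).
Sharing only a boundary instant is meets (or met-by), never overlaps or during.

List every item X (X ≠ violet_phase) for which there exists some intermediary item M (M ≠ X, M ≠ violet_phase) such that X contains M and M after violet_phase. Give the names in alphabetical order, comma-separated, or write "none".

Target violet_phase = [Wed 15:00, Sat 05:00].
Intermediaries M with M after violet_phase: none.
Union: none.

none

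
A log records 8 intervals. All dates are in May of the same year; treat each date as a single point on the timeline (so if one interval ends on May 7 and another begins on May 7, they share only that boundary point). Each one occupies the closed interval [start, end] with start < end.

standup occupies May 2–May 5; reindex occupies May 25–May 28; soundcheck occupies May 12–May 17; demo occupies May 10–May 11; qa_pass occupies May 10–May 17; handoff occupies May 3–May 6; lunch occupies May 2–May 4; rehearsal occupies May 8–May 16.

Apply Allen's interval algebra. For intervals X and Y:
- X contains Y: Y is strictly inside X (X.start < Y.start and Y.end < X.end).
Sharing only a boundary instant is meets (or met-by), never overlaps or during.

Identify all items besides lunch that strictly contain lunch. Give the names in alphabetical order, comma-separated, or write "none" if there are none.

none

Target lunch = [May 2, May 4].
demo [May 10, May 11] → after → no.
handoff [May 3, May 6] → overlapped-by → no.
qa_pass [May 10, May 17] → after → no.
rehearsal [May 8, May 16] → after → no.
reindex [May 25, May 28] → after → no.
soundcheck [May 12, May 17] → after → no.
standup [May 2, May 5] → started-by → no.
Result: none.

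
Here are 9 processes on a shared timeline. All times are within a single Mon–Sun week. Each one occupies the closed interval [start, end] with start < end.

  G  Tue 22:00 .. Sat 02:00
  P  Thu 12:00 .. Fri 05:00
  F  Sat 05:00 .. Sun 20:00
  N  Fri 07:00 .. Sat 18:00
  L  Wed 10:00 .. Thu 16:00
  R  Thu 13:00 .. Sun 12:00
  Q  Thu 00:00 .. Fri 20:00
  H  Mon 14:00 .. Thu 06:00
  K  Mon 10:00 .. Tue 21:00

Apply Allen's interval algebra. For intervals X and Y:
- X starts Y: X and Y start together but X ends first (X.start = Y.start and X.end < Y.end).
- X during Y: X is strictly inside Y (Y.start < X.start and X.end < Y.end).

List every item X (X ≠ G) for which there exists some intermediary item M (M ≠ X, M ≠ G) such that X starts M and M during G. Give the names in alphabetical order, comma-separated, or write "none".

Target G = [Tue 22:00, Sat 02:00].
Intermediaries M with M during G: L, P, Q.
Via L — items with X starts L: none.
Via P — items with X starts P: none.
Via Q — items with X starts Q: none.
Union: none.

none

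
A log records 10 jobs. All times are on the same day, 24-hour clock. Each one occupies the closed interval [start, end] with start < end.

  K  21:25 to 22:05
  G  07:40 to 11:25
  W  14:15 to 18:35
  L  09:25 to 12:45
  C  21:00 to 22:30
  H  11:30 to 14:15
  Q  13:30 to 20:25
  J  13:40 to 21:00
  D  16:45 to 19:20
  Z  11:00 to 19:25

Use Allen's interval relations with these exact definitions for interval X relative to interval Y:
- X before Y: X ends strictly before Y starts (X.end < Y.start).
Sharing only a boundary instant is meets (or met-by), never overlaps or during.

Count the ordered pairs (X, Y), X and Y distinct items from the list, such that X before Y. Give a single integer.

25

Checking all 90 ordered pairs for relation 'before'; matching pairs in alphabetical order:
(D, C): D before C ✓
(D, K): D before K ✓
(G, C): G before C ✓
(G, D): G before D ✓
(G, H): G before H ✓
(G, J): G before J ✓
(G, K): G before K ✓
(G, Q): G before Q ✓
(G, W): G before W ✓
(H, C): H before C ✓
(H, D): H before D ✓
(H, K): H before K ✓
(J, K): J before K ✓
(L, C): L before C ✓
(L, D): L before D ✓
(L, J): L before J ✓
(L, K): L before K ✓
(L, Q): L before Q ✓
(L, W): L before W ✓
(Q, C): Q before C ✓
(Q, K): Q before K ✓
(W, C): W before C ✓
(W, K): W before K ✓
(Z, C): Z before C ✓
... plus 1 further pairs not listed.
Count: 25.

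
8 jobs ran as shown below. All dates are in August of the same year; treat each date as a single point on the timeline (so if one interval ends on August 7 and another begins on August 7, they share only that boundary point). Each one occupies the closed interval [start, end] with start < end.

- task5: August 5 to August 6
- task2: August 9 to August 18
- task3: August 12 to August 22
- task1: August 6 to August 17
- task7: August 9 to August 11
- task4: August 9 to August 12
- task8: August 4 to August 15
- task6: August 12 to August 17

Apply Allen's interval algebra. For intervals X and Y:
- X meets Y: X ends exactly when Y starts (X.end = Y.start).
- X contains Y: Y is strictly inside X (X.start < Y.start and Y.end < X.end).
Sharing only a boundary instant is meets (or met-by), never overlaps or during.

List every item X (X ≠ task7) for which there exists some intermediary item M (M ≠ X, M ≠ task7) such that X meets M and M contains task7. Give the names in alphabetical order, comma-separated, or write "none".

task5

Target task7 = [August 9, August 11].
Intermediaries M with M contains task7: task1, task8.
Via task1 — items with X meets task1: task5.
Via task8 — items with X meets task8: none.
Union: task5.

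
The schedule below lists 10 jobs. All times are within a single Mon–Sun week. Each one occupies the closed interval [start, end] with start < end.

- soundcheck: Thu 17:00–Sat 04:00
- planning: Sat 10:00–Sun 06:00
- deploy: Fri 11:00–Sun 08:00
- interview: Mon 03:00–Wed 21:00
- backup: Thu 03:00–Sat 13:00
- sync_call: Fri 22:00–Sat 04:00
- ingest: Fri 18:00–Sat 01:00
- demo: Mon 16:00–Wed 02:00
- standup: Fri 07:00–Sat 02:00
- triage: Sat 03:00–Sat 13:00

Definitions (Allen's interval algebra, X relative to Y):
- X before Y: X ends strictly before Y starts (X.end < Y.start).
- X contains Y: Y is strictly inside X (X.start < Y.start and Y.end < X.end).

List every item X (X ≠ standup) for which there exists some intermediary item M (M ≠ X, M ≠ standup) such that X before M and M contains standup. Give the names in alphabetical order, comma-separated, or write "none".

Target standup = [Fri 07:00, Sat 02:00].
Intermediaries M with M contains standup: backup, soundcheck.
Via backup — items with X before backup: demo, interview.
Via soundcheck — items with X before soundcheck: demo, interview.
Union: demo, interview.

demo, interview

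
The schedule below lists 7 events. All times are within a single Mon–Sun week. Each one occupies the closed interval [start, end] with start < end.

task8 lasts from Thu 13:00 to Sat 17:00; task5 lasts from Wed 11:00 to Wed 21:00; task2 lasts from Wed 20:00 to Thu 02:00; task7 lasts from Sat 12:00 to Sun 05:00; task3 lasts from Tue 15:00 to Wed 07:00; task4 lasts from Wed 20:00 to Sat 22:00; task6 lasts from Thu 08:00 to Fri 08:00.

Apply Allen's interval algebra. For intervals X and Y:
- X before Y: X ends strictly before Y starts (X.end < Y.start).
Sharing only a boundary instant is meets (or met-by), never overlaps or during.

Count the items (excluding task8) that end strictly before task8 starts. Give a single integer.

3

Target task8 = [Thu 13:00, Sat 17:00].
task2 [Wed 20:00, Thu 02:00] → before → counts.
task3 [Tue 15:00, Wed 07:00] → before → counts.
task4 [Wed 20:00, Sat 22:00] → contains → no.
task5 [Wed 11:00, Wed 21:00] → before → counts.
task6 [Thu 08:00, Fri 08:00] → overlaps → no.
task7 [Sat 12:00, Sun 05:00] → overlapped-by → no.
Total: 3.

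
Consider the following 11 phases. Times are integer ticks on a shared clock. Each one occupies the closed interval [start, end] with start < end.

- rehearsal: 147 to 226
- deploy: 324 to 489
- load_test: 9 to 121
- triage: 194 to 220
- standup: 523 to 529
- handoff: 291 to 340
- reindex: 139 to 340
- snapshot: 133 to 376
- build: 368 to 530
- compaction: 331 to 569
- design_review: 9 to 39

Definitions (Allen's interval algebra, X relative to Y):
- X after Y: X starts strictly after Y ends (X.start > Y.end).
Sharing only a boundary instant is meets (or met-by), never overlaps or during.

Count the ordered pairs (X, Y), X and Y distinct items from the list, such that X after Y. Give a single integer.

Checking all 110 ordered pairs for relation 'after'; matching pairs in alphabetical order:
(build, design_review): build after design_review ✓
(build, handoff): build after handoff ✓
(build, load_test): build after load_test ✓
(build, rehearsal): build after rehearsal ✓
(build, reindex): build after reindex ✓
(build, triage): build after triage ✓
(compaction, design_review): compaction after design_review ✓
(compaction, load_test): compaction after load_test ✓
(compaction, rehearsal): compaction after rehearsal ✓
(compaction, triage): compaction after triage ✓
(deploy, design_review): deploy after design_review ✓
(deploy, load_test): deploy after load_test ✓
(deploy, rehearsal): deploy after rehearsal ✓
(deploy, triage): deploy after triage ✓
(handoff, design_review): handoff after design_review ✓
(handoff, load_test): handoff after load_test ✓
(handoff, rehearsal): handoff after rehearsal ✓
(handoff, triage): handoff after triage ✓
(rehearsal, design_review): rehearsal after design_review ✓
(rehearsal, load_test): rehearsal after load_test ✓
(reindex, design_review): reindex after design_review ✓
(reindex, load_test): reindex after load_test ✓
(snapshot, design_review): snapshot after design_review ✓
(snapshot, load_test): snapshot after load_test ✓
... plus 10 further pairs not listed.
Count: 34.

34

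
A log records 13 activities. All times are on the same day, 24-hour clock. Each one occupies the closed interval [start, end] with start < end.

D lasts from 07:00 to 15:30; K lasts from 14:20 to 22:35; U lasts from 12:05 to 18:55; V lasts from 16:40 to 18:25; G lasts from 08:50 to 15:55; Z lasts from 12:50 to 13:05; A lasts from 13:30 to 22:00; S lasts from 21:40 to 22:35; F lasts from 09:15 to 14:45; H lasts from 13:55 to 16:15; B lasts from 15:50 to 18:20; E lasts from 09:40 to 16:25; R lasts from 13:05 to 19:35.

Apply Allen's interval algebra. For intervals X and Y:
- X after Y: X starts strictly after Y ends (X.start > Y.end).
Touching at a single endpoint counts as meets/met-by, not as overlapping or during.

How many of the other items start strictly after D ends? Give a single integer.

3

Target D = [07:00, 15:30].
A [13:30, 22:00] → overlapped-by → no.
B [15:50, 18:20] → after → counts.
E [09:40, 16:25] → overlapped-by → no.
F [09:15, 14:45] → during → no.
G [08:50, 15:55] → overlapped-by → no.
H [13:55, 16:15] → overlapped-by → no.
K [14:20, 22:35] → overlapped-by → no.
R [13:05, 19:35] → overlapped-by → no.
S [21:40, 22:35] → after → counts.
U [12:05, 18:55] → overlapped-by → no.
V [16:40, 18:25] → after → counts.
Z [12:50, 13:05] → during → no.
Total: 3.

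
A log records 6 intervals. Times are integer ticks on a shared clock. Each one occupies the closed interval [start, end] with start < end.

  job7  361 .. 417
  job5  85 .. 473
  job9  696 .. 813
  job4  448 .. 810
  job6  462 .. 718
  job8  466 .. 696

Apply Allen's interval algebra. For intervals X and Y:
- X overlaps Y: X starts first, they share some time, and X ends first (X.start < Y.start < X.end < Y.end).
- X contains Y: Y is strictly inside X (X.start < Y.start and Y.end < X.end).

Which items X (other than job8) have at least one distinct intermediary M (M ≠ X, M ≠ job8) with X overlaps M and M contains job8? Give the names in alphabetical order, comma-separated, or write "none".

Target job8 = [466, 696].
Intermediaries M with M contains job8: job4, job6.
Via job4 — items with X overlaps job4: job5.
Via job6 — items with X overlaps job6: job5.
Union: job5.

job5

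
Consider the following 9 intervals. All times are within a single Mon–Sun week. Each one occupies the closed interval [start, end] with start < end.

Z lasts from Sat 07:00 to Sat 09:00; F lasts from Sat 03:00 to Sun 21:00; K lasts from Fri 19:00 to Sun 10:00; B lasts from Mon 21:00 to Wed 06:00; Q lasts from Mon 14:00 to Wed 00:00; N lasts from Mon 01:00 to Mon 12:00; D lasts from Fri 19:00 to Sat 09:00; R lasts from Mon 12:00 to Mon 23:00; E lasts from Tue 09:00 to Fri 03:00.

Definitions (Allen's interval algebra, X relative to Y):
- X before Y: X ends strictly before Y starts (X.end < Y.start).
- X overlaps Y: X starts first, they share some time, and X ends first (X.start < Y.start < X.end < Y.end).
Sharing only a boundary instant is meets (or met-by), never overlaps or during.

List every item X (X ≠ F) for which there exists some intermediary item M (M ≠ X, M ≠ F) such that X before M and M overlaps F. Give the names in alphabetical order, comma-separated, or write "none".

Target F = [Sat 03:00, Sun 21:00].
Intermediaries M with M overlaps F: D, K.
Via D — items with X before D: B, E, N, Q, R.
Via K — items with X before K: B, E, N, Q, R.
Union: B, E, N, Q, R.

B, E, N, Q, R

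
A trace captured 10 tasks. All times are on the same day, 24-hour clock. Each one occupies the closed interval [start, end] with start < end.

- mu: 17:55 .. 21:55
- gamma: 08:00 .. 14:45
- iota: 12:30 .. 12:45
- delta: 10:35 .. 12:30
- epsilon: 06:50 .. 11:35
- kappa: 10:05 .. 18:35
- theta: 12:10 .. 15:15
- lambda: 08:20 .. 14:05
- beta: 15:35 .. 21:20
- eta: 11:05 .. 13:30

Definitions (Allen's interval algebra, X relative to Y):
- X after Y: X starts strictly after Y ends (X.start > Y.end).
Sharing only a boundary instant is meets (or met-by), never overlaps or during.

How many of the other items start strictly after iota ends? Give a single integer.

Target iota = [12:30, 12:45].
beta [15:35, 21:20] → after → counts.
delta [10:35, 12:30] → meets → no.
epsilon [06:50, 11:35] → before → no.
eta [11:05, 13:30] → contains → no.
gamma [08:00, 14:45] → contains → no.
kappa [10:05, 18:35] → contains → no.
lambda [08:20, 14:05] → contains → no.
mu [17:55, 21:55] → after → counts.
theta [12:10, 15:15] → contains → no.
Total: 2.

2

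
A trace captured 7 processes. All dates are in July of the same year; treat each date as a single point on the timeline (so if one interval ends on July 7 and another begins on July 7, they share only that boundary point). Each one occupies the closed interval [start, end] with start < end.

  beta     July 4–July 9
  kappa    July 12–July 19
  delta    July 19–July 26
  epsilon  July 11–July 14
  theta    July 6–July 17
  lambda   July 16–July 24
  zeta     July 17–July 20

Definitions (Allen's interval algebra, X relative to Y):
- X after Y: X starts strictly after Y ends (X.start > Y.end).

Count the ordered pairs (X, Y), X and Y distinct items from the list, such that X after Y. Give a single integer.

Checking all 42 ordered pairs for relation 'after'; matching pairs in alphabetical order:
(delta, beta): delta after beta ✓
(delta, epsilon): delta after epsilon ✓
(delta, theta): delta after theta ✓
(epsilon, beta): epsilon after beta ✓
(kappa, beta): kappa after beta ✓
(lambda, beta): lambda after beta ✓
(lambda, epsilon): lambda after epsilon ✓
(zeta, beta): zeta after beta ✓
(zeta, epsilon): zeta after epsilon ✓
Count: 9.

9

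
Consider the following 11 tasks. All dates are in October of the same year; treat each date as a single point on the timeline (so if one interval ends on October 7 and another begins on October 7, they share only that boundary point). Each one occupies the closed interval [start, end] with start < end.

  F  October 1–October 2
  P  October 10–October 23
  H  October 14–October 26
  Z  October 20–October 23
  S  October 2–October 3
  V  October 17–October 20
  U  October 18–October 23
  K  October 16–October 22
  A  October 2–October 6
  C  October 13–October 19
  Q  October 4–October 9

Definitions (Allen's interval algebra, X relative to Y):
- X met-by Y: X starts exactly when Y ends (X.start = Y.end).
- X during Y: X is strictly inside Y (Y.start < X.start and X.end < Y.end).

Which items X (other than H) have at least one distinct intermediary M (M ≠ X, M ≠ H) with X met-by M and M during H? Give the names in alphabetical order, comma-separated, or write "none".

Target H = [October 14, October 26].
Intermediaries M with M during H: K, U, V, Z.
Via K — items with X met-by K: none.
Via U — items with X met-by U: none.
Via V — items with X met-by V: Z.
Via Z — items with X met-by Z: none.
Union: Z.

Z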